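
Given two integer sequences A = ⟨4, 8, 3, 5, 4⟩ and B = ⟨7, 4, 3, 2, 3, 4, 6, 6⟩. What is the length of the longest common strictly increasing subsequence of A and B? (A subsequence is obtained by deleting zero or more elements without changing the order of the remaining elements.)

2

For each value that appears in both, track the longest common increasing run ending there.
The best achievable length is 2; one witness is 3, 4 (A-positions 3,5, B-positions 3,6).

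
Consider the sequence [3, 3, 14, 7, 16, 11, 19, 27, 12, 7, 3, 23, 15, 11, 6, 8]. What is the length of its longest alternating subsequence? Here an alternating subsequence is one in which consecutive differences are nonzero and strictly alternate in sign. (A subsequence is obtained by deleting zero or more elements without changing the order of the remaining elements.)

Track the best alternating length ending on an up-step vs a down-step at each position: up/down = 1/1, 1/1, 2/1, 2/3, 4/1, 4/5, 6/1, 6/1, 6/7, 2/7, 1/7, 8/7, 8/9, 8/9, 8/9, 10/9.
The maximum over both is 10; one such subsequence is 3, 14, 7, 16, 11, 19, 12, 23, 6, 8.

10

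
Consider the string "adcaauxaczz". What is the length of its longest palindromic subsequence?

5

Using dp[i][j] = 2 + dp[i+1][j−1] if the ends match, else max(dp[i+1][j], dp[i][j−1]):
dp[1][11] = 5. A witness is caxac at positions 3,4,7,8,9.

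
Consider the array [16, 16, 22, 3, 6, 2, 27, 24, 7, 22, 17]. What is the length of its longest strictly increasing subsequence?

Let dp[i] be the longest increasing subsequence ending at position i. Then dp = [1, 1, 2, 1, 2, 1, 3, 3, 3, 4, 4].
The maximum is 4; one witness is 3, 6, 7, 22 at positions 4,5,9,10.

4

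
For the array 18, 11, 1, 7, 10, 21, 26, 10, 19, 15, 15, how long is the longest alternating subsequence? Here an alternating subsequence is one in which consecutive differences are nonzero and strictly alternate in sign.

6

A longest alternating subsequence is 18, 11, 21, 10, 19, 15 (positions 1,2,6,8,9,10); its 5 consecutive differences strictly alternate in sign, and length 6 is optimal.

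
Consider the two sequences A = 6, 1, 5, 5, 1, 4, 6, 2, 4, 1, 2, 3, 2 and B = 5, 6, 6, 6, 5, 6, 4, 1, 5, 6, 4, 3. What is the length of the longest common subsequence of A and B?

Backtracking the LCS table gives one alignment: 6 (A1,B6) → 1 (A2,B8) → 5 (A4,B9) → 6 (A7,B10) → 4 (A9,B11) → 3 (A12,B12).
So the longest common subsequence has length 6.

6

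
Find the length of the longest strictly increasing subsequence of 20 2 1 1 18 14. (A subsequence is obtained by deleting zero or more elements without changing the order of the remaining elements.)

Let dp[i] be the longest increasing subsequence ending at position i. Then dp = [1, 1, 1, 1, 2, 2].
The maximum is 2; one witness is 2, 18 at positions 2,5.

2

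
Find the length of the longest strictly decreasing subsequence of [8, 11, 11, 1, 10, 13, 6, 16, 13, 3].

Let dp[i] be the longest decreasing subsequence ending at position i. Then dp = [1, 1, 1, 2, 2, 1, 3, 1, 2, 4].
The maximum is 4; one witness is 11, 10, 6, 3 at positions 2,5,7,10.

4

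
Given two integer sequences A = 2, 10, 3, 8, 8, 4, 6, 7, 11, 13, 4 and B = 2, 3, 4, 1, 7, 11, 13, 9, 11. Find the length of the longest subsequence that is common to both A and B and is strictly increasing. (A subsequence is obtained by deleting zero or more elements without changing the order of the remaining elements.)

6

A longest common strictly increasing subsequence is 2, 3, 4, 7, 11, 13 (length 6); it appears in order in both A and B, and no longer such subsequence exists.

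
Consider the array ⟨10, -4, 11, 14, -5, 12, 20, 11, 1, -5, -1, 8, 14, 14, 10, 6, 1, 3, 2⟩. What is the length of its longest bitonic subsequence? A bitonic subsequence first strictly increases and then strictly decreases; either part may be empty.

9

One longest bitonic subsequence is 10, 11, 14, 12, 11, 10, 6, 3, 2 (positions 1,3,4,6,8,15,16,18,19): it rises to 14 then falls. Length 9 is optimal.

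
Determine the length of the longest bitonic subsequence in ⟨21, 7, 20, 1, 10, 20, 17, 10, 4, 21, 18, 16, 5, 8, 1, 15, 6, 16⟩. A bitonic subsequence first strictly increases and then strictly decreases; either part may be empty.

Let inc[i] be the LIS ending at i and dec[i] the longest strictly decreasing subsequence starting at i. inc = [1, 1, 2, 1, 2, 3, 3, 2, 2, 4, 4, 3, 3, 4, 1, 5, 4, 6], dec = [6, 3, 5, 1, 3, 5, 4, 3, 2, 5, 4, 3, 2, 2, 1, 2, 1, 1].
max_i inc[i]+dec[i]−1 = 8, with one witness 7, 10, 20, 21, 18, 16, 15, 6.

8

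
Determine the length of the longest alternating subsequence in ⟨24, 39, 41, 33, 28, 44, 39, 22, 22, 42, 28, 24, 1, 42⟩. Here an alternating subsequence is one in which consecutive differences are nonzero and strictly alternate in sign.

A longest alternating subsequence is 24, 39, 33, 44, 39, 42, 28, 42 (positions 1,2,4,6,7,10,11,14); its 7 consecutive differences strictly alternate in sign, and length 8 is optimal.

8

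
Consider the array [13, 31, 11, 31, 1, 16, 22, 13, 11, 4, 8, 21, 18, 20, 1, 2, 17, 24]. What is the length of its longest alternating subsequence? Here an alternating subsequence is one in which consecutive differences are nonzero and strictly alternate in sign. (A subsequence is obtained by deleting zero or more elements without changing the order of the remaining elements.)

12

A longest alternating subsequence is 13, 31, 11, 31, 1, 16, 13, 21, 18, 20, 1, 2 (positions 1,2,3,4,5,6,8,12,13,14,15,16); its 11 consecutive differences strictly alternate in sign, and length 12 is optimal.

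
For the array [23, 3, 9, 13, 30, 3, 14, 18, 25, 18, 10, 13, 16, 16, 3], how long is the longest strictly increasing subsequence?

6

One longest increasing subsequence is 3, 9, 13, 14, 18, 25 (positions 2,3,4,7,8,9), of length 6; no longer one exists.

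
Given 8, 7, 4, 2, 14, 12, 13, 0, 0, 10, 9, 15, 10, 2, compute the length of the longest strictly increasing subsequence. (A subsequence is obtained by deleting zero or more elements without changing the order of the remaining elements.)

Let dp[i] be the longest increasing subsequence ending at position i. Then dp = [1, 1, 1, 1, 2, 2, 3, 1, 1, 2, 2, 4, 3, 2].
The maximum is 4; one witness is 8, 12, 13, 15 at positions 1,6,7,12.

4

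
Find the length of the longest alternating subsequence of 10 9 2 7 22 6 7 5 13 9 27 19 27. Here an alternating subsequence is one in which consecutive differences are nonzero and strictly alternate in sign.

Track the best alternating length ending on an up-step vs a down-step at each position: up/down = 1/1, 1/2, 1/2, 3/2, 3/1, 3/4, 5/4, 3/6, 7/4, 7/8, 9/1, 9/10, 11/1.
The maximum over both is 11; one such subsequence is 10, 2, 7, 6, 7, 5, 13, 9, 27, 19, 27.

11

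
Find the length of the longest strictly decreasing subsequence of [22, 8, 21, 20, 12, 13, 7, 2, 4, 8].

6

Scanning left to right, the best length ending at each element is: 22→1, 8→2, 21→2, 20→3, 12→4, 13→4, 7→5, 2→6, 4→6, 8→5.
So the longest decreasing subsequence has length 6, e.g. 22, 21, 20, 12, 7, 2.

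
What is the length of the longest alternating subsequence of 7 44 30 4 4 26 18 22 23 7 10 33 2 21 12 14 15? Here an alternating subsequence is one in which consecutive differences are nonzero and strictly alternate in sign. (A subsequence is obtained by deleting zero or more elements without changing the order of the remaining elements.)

Track the best alternating length ending on an up-step vs a down-step at each position: up/down = 1/1, 2/1, 2/3, 1/3, 1/3, 4/3, 4/5, 6/5, 6/5, 4/7, 8/7, 8/3, 1/9, 10/9, 10/11, 12/11, 12/11.
The maximum over both is 12; one such subsequence is 7, 44, 4, 26, 18, 22, 7, 10, 2, 21, 12, 14.

12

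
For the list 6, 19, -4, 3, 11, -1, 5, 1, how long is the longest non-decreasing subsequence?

Let dp[i] be the longest non-decreasing subsequence ending at position i. Then dp = [1, 2, 1, 2, 3, 2, 3, 3].
The maximum is 3; one witness is -4, 3, 11 at positions 3,4,5.

3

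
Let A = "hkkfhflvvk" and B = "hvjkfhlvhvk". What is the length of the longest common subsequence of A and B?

8

Backtracking the LCS table gives one alignment: h (A1,B1) → k (A3,B4) → f (A4,B5) → h (A5,B6) → l (A7,B7) → v (A8,B8) → v (A9,B10) → k (A10,B11).
So the longest common subsequence has length 8.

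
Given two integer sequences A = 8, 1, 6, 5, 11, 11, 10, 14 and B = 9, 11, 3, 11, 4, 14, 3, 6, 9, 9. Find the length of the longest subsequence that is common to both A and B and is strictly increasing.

A longest common strictly increasing subsequence is 11, 14 (length 2); it appears in order in both A and B, and no longer such subsequence exists.

2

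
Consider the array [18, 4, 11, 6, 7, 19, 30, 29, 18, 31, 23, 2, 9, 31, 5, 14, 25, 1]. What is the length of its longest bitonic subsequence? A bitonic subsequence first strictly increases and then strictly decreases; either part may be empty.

10

One longest bitonic subsequence is 4, 6, 7, 19, 30, 29, 23, 9, 5, 1 (positions 2,4,5,6,7,8,11,13,15,18): it rises to 30 then falls. Length 10 is optimal.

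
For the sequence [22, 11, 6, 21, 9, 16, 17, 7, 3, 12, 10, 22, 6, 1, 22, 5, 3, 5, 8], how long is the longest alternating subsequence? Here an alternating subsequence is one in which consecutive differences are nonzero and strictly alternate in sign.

13

Track the best alternating length ending on an up-step vs a down-step at each position: up/down = 1/1, 1/2, 1/2, 3/2, 3/4, 5/4, 5/4, 3/6, 1/6, 7/6, 7/8, 9/1, 7/10, 1/10, 11/1, 11/12, 11/12, 13/12, 13/12.
The maximum over both is 13; one such subsequence is 22, 11, 21, 9, 16, 7, 12, 10, 22, 6, 22, 3, 5.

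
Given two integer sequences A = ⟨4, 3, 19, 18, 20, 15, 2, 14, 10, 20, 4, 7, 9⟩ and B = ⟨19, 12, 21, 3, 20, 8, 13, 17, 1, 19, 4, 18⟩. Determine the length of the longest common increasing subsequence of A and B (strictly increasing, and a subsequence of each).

A longest common strictly increasing subsequence is 19, 20 (length 2); it appears in order in both A and B, and no longer such subsequence exists.

2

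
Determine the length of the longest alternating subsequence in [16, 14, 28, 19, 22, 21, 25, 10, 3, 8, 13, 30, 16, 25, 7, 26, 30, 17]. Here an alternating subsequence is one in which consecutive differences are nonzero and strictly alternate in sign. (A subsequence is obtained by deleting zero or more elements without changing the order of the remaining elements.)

14

Track the best alternating length ending on an up-step vs a down-step at each position: up/down = 1/1, 1/2, 3/1, 3/4, 5/4, 5/6, 7/4, 1/8, 1/8, 9/8, 9/8, 9/1, 9/10, 11/10, 9/12, 13/10, 13/1, 13/14.
The maximum over both is 14; one such subsequence is 16, 14, 28, 19, 22, 21, 25, 10, 30, 16, 25, 7, 26, 17.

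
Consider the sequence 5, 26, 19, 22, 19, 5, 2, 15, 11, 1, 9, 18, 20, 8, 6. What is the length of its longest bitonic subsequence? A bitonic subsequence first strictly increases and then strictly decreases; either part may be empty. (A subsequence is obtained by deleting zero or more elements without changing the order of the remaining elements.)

Let inc[i] be the LIS ending at i and dec[i] the longest strictly decreasing subsequence starting at i. inc = [1, 2, 2, 3, 2, 1, 1, 2, 2, 1, 2, 3, 4, 2, 2], dec = [3, 8, 6, 7, 6, 3, 2, 5, 4, 1, 3, 3, 3, 2, 1].
max_i inc[i]+dec[i]−1 = 9, with one witness 5, 26, 22, 19, 15, 11, 9, 8, 6.

9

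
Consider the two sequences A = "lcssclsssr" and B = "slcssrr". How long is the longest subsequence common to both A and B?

Backtracking the LCS table gives one alignment: l (A1,B2) → c (A2,B3) → s (A3,B4) → s (A4,B5) → r (A10,B7).
So the longest common subsequence has length 5.

5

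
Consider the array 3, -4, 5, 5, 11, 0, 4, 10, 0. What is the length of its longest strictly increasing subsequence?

4

Scanning left to right, the best length ending at each element is: 3→1, -4→1, 5→2, 5→2, 11→3, 0→2, 4→3, 10→4, 0→2.
So the longest increasing subsequence has length 4, e.g. -4, 0, 4, 10.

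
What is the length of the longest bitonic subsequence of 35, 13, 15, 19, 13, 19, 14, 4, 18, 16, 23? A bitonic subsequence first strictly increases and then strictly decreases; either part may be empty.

One longest bitonic subsequence is 13, 15, 19, 18, 16 (positions 2,3,4,9,10): it rises to 19 then falls. Length 5 is optimal.

5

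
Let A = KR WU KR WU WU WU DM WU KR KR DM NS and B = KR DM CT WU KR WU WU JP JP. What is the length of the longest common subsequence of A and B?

A longest common subsequence is KR, WU, KR, WU, WU (length 5); the LCS DP confirms no longer common subsequence exists.

5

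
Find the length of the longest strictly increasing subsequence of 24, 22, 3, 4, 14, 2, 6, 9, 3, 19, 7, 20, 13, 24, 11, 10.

Let dp[i] be the longest increasing subsequence ending at position i. Then dp = [1, 1, 1, 2, 3, 1, 3, 4, 2, 5, 4, 6, 5, 7, 5, 5].
The maximum is 7; one witness is 3, 4, 6, 9, 19, 20, 24 at positions 3,4,7,8,10,12,14.

7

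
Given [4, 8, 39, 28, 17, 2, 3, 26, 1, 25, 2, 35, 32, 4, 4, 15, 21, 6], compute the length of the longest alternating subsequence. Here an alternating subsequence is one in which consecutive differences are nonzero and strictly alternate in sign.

11

Track the best alternating length ending on an up-step vs a down-step at each position: up/down = 1/1, 2/1, 2/1, 2/3, 2/3, 1/3, 4/3, 4/3, 1/5, 6/5, 6/7, 8/3, 8/9, 8/9, 8/9, 10/9, 10/9, 10/11.
The maximum over both is 11; one such subsequence is 4, 8, 2, 3, 1, 25, 2, 35, 4, 15, 6.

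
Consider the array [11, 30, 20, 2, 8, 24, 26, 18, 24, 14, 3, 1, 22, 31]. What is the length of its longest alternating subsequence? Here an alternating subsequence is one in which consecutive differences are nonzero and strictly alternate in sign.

Track the best alternating length ending on an up-step vs a down-step at each position: up/down = 1/1, 2/1, 2/3, 1/3, 4/3, 4/3, 4/3, 4/5, 6/5, 4/7, 4/7, 1/7, 8/7, 8/1.
The maximum over both is 8; one such subsequence is 11, 30, 20, 24, 18, 24, 14, 22.

8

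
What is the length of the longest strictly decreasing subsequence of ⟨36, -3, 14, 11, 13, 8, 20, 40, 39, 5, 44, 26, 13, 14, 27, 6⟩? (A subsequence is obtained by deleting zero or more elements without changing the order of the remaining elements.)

Scanning left to right, the best length ending at each element is: 36→1, -3→2, 14→2, 11→3, 13→3, 8→4, 20→2, 40→1, 39→2, 5→5, 44→1, 26→3, 13→4, 14→4, 27→3, 6→5.
So the longest decreasing subsequence has length 5, e.g. 36, 14, 11, 8, 5.

5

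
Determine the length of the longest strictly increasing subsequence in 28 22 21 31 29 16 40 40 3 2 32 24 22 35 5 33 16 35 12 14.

5

Scanning left to right, the best length ending at each element is: 28→1, 22→1, 21→1, 31→2, 29→2, 16→1, 40→3, 40→3, 3→1, 2→1, 32→3, 24→2, 22→2, 35→4, 5→2, 33→4, 16→3, 35→5, 12→3, 14→4.
So the longest increasing subsequence has length 5, e.g. 28, 31, 32, 33, 35.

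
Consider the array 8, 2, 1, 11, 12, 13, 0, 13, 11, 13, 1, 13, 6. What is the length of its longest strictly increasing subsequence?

Let dp[i] be the longest increasing subsequence ending at position i. Then dp = [1, 1, 1, 2, 3, 4, 1, 4, 2, 4, 2, 4, 3].
The maximum is 4; one witness is 8, 11, 12, 13 at positions 1,4,5,6.

4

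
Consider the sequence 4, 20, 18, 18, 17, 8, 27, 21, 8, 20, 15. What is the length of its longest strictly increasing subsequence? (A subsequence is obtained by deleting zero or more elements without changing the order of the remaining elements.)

Let dp[i] be the longest increasing subsequence ending at position i. Then dp = [1, 2, 2, 2, 2, 2, 3, 3, 2, 3, 3].
The maximum is 3; one witness is 4, 20, 27 at positions 1,2,7.

3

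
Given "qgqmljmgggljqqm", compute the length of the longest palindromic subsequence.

9

Using dp[i][j] = 2 + dp[i+1][j−1] if the ends match, else max(dp[i+1][j], dp[i][j−1]):
dp[1][15] = 9. A witness is qqjgggjqq at positions 1,3,6,8,9,10,12,13,14.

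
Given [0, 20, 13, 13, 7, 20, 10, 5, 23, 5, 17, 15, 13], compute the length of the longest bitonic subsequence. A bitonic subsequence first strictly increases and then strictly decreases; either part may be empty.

7

Let inc[i] be the LIS ending at i and dec[i] the longest strictly decreasing subsequence starting at i. inc = [1, 2, 2, 2, 2, 3, 3, 2, 4, 2, 4, 4, 4], dec = [1, 4, 3, 3, 2, 4, 2, 1, 4, 1, 3, 2, 1].
max_i inc[i]+dec[i]−1 = 7, with one witness 0, 13, 20, 23, 17, 15, 13.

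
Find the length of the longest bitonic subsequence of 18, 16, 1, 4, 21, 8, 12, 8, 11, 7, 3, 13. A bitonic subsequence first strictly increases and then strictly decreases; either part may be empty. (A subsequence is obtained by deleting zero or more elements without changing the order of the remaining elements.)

One longest bitonic subsequence is 1, 4, 21, 12, 11, 7, 3 (positions 3,4,5,7,9,10,11): it rises to 21 then falls. Length 7 is optimal.

7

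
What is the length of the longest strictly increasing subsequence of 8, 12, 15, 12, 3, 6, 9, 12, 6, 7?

4

Let dp[i] be the longest increasing subsequence ending at position i. Then dp = [1, 2, 3, 2, 1, 2, 3, 4, 2, 3].
The maximum is 4; one witness is 3, 6, 9, 12 at positions 5,6,7,8.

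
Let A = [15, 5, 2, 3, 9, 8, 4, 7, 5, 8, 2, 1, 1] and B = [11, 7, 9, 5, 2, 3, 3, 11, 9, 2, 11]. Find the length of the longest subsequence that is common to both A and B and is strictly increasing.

3

A longest common strictly increasing subsequence is 2, 3, 9 (length 3); it appears in order in both A and B, and no longer such subsequence exists.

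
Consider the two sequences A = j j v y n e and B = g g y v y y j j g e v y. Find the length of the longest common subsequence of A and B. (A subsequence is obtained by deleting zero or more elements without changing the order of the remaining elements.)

A longest common subsequence is jjvy (length 4); the LCS DP confirms no longer common subsequence exists.

4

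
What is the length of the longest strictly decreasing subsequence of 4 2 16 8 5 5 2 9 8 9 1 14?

One longest decreasing subsequence is 16, 8, 5, 2, 1 (positions 3,4,5,7,11), of length 5; no longer one exists.

5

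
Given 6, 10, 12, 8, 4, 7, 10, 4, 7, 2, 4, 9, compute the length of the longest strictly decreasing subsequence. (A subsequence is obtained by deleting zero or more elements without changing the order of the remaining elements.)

Scanning left to right, the best length ending at each element is: 6→1, 10→1, 12→1, 8→2, 4→3, 7→3, 10→2, 4→4, 7→3, 2→5, 4→4, 9→3.
So the longest decreasing subsequence has length 5, e.g. 10, 8, 7, 4, 2.

5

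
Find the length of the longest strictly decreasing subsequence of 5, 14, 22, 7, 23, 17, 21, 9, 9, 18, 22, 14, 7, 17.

5

One longest decreasing subsequence is 22, 21, 18, 14, 7 (positions 3,7,10,12,13), of length 5; no longer one exists.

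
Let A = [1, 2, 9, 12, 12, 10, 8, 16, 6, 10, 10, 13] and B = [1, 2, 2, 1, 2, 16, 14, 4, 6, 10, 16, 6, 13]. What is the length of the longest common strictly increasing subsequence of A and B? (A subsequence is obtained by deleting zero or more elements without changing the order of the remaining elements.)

5

For each value that appears in both, track the longest common increasing run ending there.
The best achievable length is 5; one witness is 1, 2, 6, 10, 13 (A-positions 1,2,9,10,12, B-positions 1,2,9,10,13).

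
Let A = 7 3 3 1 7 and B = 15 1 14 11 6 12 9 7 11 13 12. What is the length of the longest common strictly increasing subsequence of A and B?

A longest common strictly increasing subsequence is 1, 7 (length 2); it appears in order in both A and B, and no longer such subsequence exists.

2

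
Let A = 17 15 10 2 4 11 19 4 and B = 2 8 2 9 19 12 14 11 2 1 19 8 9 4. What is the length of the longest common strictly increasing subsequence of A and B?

A longest common strictly increasing subsequence is 2, 11, 19 (length 3); it appears in order in both A and B, and no longer such subsequence exists.

3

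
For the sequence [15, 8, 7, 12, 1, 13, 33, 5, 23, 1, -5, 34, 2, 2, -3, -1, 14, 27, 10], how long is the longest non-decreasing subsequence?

Let dp[i] be the longest non-decreasing subsequence ending at position i. Then dp = [1, 1, 1, 2, 1, 3, 4, 2, 4, 2, 1, 5, 3, 4, 2, 3, 5, 6, 5].
The maximum is 6; one witness is 1, 1, 2, 2, 14, 27 at positions 5,10,13,14,17,18.

6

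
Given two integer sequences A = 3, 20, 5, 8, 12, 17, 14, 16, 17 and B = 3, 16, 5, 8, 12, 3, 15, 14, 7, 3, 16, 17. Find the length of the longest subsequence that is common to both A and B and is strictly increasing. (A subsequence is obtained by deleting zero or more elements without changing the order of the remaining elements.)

A longest common strictly increasing subsequence is 3, 5, 8, 12, 14, 16, 17 (length 7); it appears in order in both A and B, and no longer such subsequence exists.

7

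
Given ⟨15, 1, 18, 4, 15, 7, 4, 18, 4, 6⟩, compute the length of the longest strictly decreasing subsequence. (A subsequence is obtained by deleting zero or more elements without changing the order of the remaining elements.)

4

One longest decreasing subsequence is 18, 15, 7, 4 (positions 3,5,6,7), of length 4; no longer one exists.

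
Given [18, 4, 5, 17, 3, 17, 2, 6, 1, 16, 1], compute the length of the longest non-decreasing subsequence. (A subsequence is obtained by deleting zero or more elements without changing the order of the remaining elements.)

4

Let dp[i] be the longest non-decreasing subsequence ending at position i. Then dp = [1, 1, 2, 3, 1, 4, 1, 3, 1, 4, 2].
The maximum is 4; one witness is 4, 5, 17, 17 at positions 2,3,4,6.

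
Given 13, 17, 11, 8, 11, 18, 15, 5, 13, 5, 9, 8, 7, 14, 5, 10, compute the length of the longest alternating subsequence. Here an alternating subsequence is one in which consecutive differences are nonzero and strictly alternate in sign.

A longest alternating subsequence is 13, 17, 8, 11, 5, 13, 5, 9, 8, 14, 5, 10 (positions 1,2,4,5,8,9,10,11,12,14,15,16); its 11 consecutive differences strictly alternate in sign, and length 12 is optimal.

12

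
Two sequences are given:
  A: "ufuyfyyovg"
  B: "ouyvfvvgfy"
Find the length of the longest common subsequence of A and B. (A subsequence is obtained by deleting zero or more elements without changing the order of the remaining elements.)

5

Backtracking the LCS table gives one alignment: u (A3,B2) → y (A4,B3) → f (A5,B5) → v (A9,B7) → g (A10,B8).
So the longest common subsequence has length 5.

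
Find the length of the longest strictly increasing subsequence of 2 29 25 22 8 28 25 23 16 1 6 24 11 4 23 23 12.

4

Scanning left to right, the best length ending at each element is: 2→1, 29→2, 25→2, 22→2, 8→2, 28→3, 25→3, 23→3, 16→3, 1→1, 6→2, 24→4, 11→3, 4→2, 23→4, 23→4, 12→4.
So the longest increasing subsequence has length 4, e.g. 2, 22, 23, 24.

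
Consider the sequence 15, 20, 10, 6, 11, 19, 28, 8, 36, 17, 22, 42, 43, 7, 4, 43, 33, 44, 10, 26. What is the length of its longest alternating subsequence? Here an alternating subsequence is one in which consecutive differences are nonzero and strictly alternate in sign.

Track the best alternating length ending on an up-step vs a down-step at each position: up/down = 1/1, 2/1, 1/3, 1/3, 4/3, 4/3, 4/1, 4/5, 6/1, 6/7, 8/7, 8/1, 8/1, 4/9, 1/9, 10/1, 10/11, 12/1, 10/13, 14/13.
The maximum over both is 14; one such subsequence is 15, 20, 10, 11, 8, 36, 17, 22, 7, 43, 33, 44, 10, 26.

14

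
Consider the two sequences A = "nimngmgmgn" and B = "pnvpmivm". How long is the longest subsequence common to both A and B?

Backtracking the LCS table gives one alignment: n (A1,B2) → i (A2,B6) → m (A8,B8).
So the longest common subsequence has length 3.

3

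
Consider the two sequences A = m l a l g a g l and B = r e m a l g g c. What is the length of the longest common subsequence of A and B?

Backtracking the LCS table gives one alignment: m (A1,B3) → a (A3,B4) → l (A4,B5) → g (A5,B6) → g (A7,B7).
So the longest common subsequence has length 5.

5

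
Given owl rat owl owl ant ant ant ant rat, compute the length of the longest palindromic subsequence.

6

One longest palindromic subsequence is rat ant ant ant ant rat (positions 2,5,6,7,8,9); it reads the same forward and backward, and the interval DP gives dp[1][9] = 6.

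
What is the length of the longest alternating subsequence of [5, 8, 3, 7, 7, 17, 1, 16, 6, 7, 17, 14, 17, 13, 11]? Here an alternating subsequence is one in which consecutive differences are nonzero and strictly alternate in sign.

11

Track the best alternating length ending on an up-step vs a down-step at each position: up/down = 1/1, 2/1, 1/3, 4/3, 4/3, 4/1, 1/5, 6/5, 6/7, 8/7, 8/1, 8/9, 10/1, 8/11, 8/11.
The maximum over both is 11; one such subsequence is 5, 8, 3, 7, 1, 16, 6, 17, 14, 17, 13.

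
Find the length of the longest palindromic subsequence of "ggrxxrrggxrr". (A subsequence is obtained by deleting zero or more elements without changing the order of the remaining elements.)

One longest palindromic subsequence is ggrxxrgg (positions 1,2,3,4,5,7,8,9); it reads the same forward and backward, and the interval DP gives dp[1][12] = 8.

8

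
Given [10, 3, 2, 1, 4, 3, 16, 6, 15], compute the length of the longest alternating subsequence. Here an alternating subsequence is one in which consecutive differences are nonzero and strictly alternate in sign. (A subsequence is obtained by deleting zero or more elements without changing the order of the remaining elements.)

7

A longest alternating subsequence is 10, 3, 4, 3, 16, 6, 15 (positions 1,2,5,6,7,8,9); its 6 consecutive differences strictly alternate in sign, and length 7 is optimal.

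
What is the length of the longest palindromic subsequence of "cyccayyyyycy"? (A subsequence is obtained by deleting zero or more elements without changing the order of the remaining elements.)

Using dp[i][j] = 2 + dp[i+1][j−1] if the ends match, else max(dp[i+1][j], dp[i][j−1]):
dp[1][12] = 9. A witness is ycyyyyycy at positions 2,3,6,7,8,9,10,11,12.

9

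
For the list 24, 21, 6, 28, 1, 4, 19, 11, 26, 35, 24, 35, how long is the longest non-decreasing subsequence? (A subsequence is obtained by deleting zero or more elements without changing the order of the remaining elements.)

Scanning left to right, the best length ending at each element is: 24→1, 21→1, 6→1, 28→2, 1→1, 4→2, 19→3, 11→3, 26→4, 35→5, 24→4, 35→6.
So the longest non-decreasing subsequence has length 6, e.g. 1, 4, 19, 26, 35, 35.

6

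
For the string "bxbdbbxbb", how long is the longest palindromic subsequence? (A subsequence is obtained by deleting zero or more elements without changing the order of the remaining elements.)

7

One longest palindromic subsequence is bxbbbxb (positions 1,2,3,5,6,7,9); it reads the same forward and backward, and the interval DP gives dp[1][9] = 7.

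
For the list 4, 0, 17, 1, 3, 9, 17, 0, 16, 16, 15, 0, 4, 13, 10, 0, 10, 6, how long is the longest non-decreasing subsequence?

6

One longest non-decreasing subsequence is 0, 1, 3, 9, 16, 16 (positions 2,4,5,6,9,10), of length 6; no longer one exists.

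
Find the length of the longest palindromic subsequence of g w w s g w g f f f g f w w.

9

One longest palindromic subsequence is wwgfffgww (positions 2,3,7,8,9,10,11,13,14); it reads the same forward and backward, and the interval DP gives dp[1][14] = 9.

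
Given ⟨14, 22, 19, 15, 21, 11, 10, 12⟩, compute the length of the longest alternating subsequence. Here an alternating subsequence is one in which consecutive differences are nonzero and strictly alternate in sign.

A longest alternating subsequence is 14, 22, 19, 21, 11, 12 (positions 1,2,3,5,6,8); its 5 consecutive differences strictly alternate in sign, and length 6 is optimal.

6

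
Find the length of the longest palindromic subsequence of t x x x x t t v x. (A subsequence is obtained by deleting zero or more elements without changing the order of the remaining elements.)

6

Using dp[i][j] = 2 + dp[i+1][j−1] if the ends match, else max(dp[i+1][j], dp[i][j−1]):
dp[1][9] = 6. A witness is txxxxt at positions 1,2,3,4,5,7.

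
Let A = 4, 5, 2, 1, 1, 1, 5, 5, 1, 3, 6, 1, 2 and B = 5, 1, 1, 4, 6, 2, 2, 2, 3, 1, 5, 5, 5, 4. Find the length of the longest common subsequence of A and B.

6

A longest common subsequence is 5, 1, 1, 1, 5, 5 (length 6); the LCS DP confirms no longer common subsequence exists.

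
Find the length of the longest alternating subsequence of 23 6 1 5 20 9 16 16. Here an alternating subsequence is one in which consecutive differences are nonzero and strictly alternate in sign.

A longest alternating subsequence is 23, 6, 20, 9, 16 (positions 1,2,5,6,7); its 4 consecutive differences strictly alternate in sign, and length 5 is optimal.

5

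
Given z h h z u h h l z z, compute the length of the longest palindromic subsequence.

7

One longest palindromic subsequence is zhhuhhz (positions 1,2,3,5,6,7,10); it reads the same forward and backward, and the interval DP gives dp[1][10] = 7.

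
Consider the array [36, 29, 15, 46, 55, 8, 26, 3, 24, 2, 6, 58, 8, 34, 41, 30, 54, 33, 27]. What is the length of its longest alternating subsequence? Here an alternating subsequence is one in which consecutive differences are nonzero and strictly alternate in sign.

14

Track the best alternating length ending on an up-step vs a down-step at each position: up/down = 1/1, 1/2, 1/2, 3/1, 3/1, 1/4, 5/4, 1/6, 7/6, 1/8, 9/8, 9/1, 9/10, 11/10, 11/10, 11/12, 13/10, 13/14, 11/14.
The maximum over both is 14; one such subsequence is 36, 29, 46, 8, 26, 3, 24, 2, 58, 8, 34, 30, 54, 33.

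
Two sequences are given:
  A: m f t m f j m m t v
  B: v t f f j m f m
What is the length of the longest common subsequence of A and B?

Backtracking the LCS table gives one alignment: f (A2,B3) → f (A5,B4) → j (A6,B5) → m (A7,B6) → m (A8,B8).
So the longest common subsequence has length 5.

5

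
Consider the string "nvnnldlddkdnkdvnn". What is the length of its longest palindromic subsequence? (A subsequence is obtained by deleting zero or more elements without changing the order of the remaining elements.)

10

One longest palindromic subsequence is nnnddddnnn (positions 1,3,4,6,8,9,11,12,16,17); it reads the same forward and backward, and the interval DP gives dp[1][17] = 10.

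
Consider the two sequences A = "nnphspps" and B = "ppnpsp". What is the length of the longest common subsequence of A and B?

A longest common subsequence is npsp (length 4); the LCS DP confirms no longer common subsequence exists.

4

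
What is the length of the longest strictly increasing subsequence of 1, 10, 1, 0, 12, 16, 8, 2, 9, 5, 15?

4

Let dp[i] be the longest increasing subsequence ending at position i. Then dp = [1, 2, 1, 1, 3, 4, 2, 2, 3, 3, 4].
The maximum is 4; one witness is 1, 10, 12, 16 at positions 1,2,5,6.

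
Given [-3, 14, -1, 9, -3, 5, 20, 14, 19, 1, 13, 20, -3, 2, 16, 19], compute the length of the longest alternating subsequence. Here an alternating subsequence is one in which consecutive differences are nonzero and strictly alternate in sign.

Track the best alternating length ending on an up-step vs a down-step at each position: up/down = 1/1, 2/1, 2/3, 4/3, 1/5, 6/5, 6/1, 6/7, 8/7, 6/9, 10/9, 10/1, 1/11, 12/11, 12/11, 12/11.
The maximum over both is 12; one such subsequence is -3, 14, -1, 9, -3, 20, 14, 19, 1, 13, -3, 2.

12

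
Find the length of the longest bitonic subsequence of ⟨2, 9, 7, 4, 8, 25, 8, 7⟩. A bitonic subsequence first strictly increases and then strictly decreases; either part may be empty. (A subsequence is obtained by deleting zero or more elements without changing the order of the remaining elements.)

6

Let inc[i] be the LIS ending at i and dec[i] the longest strictly decreasing subsequence starting at i. inc = [1, 2, 2, 2, 3, 4, 3, 3], dec = [1, 3, 2, 1, 2, 3, 2, 1].
max_i inc[i]+dec[i]−1 = 6, with one witness 2, 7, 8, 25, 8, 7.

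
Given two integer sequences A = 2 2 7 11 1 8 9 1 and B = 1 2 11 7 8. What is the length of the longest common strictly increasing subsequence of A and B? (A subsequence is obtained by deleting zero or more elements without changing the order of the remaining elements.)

3

For each value that appears in both, track the longest common increasing run ending there.
The best achievable length is 3; one witness is 2, 7, 8 (A-positions 1,3,6, B-positions 2,4,5).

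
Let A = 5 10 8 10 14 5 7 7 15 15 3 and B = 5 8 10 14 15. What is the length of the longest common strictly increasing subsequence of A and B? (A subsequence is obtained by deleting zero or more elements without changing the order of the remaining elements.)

5

For each value that appears in both, track the longest common increasing run ending there.
The best achievable length is 5; one witness is 5, 8, 10, 14, 15 (A-positions 1,3,4,5,9, B-positions 1,2,3,4,5).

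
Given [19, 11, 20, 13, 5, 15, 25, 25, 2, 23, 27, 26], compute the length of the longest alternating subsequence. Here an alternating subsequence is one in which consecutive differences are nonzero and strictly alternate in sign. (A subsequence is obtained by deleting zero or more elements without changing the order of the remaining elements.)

A longest alternating subsequence is 19, 11, 20, 13, 15, 2, 27, 26 (positions 1,2,3,4,6,9,11,12); its 7 consecutive differences strictly alternate in sign, and length 8 is optimal.

8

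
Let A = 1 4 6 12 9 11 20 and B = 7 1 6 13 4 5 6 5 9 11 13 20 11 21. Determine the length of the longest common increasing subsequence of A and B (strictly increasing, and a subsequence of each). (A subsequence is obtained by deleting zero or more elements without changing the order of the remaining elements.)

6

A longest common strictly increasing subsequence is 1, 4, 6, 9, 11, 20 (length 6); it appears in order in both A and B, and no longer such subsequence exists.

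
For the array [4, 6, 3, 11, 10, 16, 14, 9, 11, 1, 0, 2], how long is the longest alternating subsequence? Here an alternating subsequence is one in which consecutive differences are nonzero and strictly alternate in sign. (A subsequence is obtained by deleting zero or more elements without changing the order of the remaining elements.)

10

A longest alternating subsequence is 4, 6, 3, 11, 10, 16, 9, 11, 1, 2 (positions 1,2,3,4,5,6,8,9,10,12); its 9 consecutive differences strictly alternate in sign, and length 10 is optimal.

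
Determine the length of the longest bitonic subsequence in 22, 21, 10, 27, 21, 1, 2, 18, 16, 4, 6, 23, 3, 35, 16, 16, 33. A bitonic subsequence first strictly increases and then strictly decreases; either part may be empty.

7

Let inc[i] be the LIS ending at i and dec[i] the longest strictly decreasing subsequence starting at i. inc = [1, 1, 1, 2, 2, 1, 2, 3, 3, 3, 4, 5, 3, 6, 5, 5, 6], dec = [6, 5, 3, 6, 5, 1, 1, 4, 3, 2, 2, 2, 1, 2, 1, 1, 1].
max_i inc[i]+dec[i]−1 = 7, with one witness 22, 27, 21, 18, 16, 6, 3.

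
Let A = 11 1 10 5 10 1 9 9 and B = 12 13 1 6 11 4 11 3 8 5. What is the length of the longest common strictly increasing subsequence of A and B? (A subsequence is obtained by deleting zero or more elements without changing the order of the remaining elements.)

2

For each value that appears in both, track the longest common increasing run ending there.
The best achievable length is 2; one witness is 1, 5 (A-positions 2,4, B-positions 3,10).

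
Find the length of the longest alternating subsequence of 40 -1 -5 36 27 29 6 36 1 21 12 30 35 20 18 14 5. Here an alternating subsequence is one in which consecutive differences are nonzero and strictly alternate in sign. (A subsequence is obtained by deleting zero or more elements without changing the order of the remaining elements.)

A longest alternating subsequence is 40, -1, 36, 27, 29, 6, 36, 1, 21, 12, 30, 20 (positions 1,2,4,5,6,7,8,9,10,11,12,14); its 11 consecutive differences strictly alternate in sign, and length 12 is optimal.

12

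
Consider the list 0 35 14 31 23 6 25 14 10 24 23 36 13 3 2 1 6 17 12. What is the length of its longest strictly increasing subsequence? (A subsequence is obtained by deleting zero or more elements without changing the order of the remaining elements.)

5

Scanning left to right, the best length ending at each element is: 0→1, 35→2, 14→2, 31→3, 23→3, 6→2, 25→4, 14→3, 10→3, 24→4, 23→4, 36→5, 13→4, 3→2, 2→2, 1→2, 6→3, 17→5, 12→4.
So the longest increasing subsequence has length 5, e.g. 0, 14, 23, 25, 36.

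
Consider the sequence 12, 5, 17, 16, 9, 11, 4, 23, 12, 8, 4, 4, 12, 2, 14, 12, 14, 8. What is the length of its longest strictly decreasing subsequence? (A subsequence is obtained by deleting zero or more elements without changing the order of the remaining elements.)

One longest decreasing subsequence is 17, 16, 9, 8, 4, 2 (positions 3,4,5,10,11,14), of length 6; no longer one exists.

6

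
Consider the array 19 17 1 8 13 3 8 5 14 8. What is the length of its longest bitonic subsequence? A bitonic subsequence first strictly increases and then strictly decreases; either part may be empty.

5

Let inc[i] be the LIS ending at i and dec[i] the longest strictly decreasing subsequence starting at i. inc = [1, 1, 1, 2, 3, 2, 3, 3, 4, 4], dec = [5, 4, 1, 2, 3, 1, 2, 1, 2, 1].
max_i inc[i]+dec[i]−1 = 5, with one witness 19, 17, 13, 8, 5.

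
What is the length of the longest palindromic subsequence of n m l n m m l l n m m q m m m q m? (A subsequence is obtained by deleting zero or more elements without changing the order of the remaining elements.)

One longest palindromic subsequence is mmmmqmmmm (positions 2,6,10,11,12,13,14,15,17); it reads the same forward and backward, and the interval DP gives dp[1][17] = 9.

9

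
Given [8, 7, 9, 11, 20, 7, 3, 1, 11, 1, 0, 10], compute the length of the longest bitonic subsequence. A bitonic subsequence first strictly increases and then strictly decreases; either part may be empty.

Let inc[i] be the LIS ending at i and dec[i] the longest strictly decreasing subsequence starting at i. inc = [1, 1, 2, 3, 4, 1, 1, 1, 3, 1, 1, 3], dec = [5, 4, 5, 5, 5, 4, 3, 2, 3, 2, 1, 1].
max_i inc[i]+dec[i]−1 = 8, with one witness 8, 9, 11, 20, 7, 3, 1, 0.

8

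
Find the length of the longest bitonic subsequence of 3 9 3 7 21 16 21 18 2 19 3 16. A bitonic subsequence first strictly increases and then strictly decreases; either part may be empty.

Let inc[i] be the LIS ending at i and dec[i] the longest strictly decreasing subsequence starting at i. inc = [1, 2, 1, 2, 3, 3, 4, 4, 1, 5, 2, 3], dec = [2, 3, 2, 2, 3, 2, 3, 2, 1, 2, 1, 1].
max_i inc[i]+dec[i]−1 = 6, with one witness 3, 9, 16, 21, 19, 16.

6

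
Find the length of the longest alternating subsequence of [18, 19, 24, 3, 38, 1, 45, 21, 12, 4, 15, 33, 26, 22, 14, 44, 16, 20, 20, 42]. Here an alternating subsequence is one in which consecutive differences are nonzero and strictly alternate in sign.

12

Track the best alternating length ending on an up-step vs a down-step at each position: up/down = 1/1, 2/1, 2/1, 1/3, 4/1, 1/5, 6/1, 6/7, 6/7, 6/7, 8/7, 8/7, 8/9, 8/9, 8/9, 10/7, 10/11, 12/11, 12/11, 12/11.
The maximum over both is 12; one such subsequence is 18, 19, 3, 38, 1, 45, 21, 33, 26, 44, 16, 20.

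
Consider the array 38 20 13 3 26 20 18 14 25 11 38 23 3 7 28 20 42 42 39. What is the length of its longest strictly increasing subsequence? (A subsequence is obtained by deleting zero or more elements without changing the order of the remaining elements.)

5

Scanning left to right, the best length ending at each element is: 38→1, 20→1, 13→1, 3→1, 26→2, 20→2, 18→2, 14→2, 25→3, 11→2, 38→4, 23→3, 3→1, 7→2, 28→4, 20→3, 42→5, 42→5, 39→5.
So the longest increasing subsequence has length 5, e.g. 13, 20, 25, 38, 42.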